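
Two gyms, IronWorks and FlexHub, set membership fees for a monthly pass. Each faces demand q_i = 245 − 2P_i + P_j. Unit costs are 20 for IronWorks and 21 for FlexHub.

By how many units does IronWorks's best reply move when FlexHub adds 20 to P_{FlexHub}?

IronWorks's profit: π = (P_{IronWorks} − 20)(245 − 2P_{IronWorks} + P_{FlexHub}).
∂π/∂P_{IronWorks} = 285 − 4P_{IronWorks} + P_{FlexHub} = 0 ⇒ P_{IronWorks} = 71.25 + 0.25P_{FlexHub}.
The reaction-function slope is 0.25, so a 20-unit rise in P_{FlexHub} moves P_{IronWorks} by 0.25 × 20 = 5. IronWorks's best response rises — the actions are strategic complements.

5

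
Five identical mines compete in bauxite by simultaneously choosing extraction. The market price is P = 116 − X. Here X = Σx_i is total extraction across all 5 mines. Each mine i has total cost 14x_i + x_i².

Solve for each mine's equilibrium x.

12.75

A representative mine's profit is π_i = x_i(116 − X) − 14x_i − x_i², with X = x_i + Σ_{j≠i} x_j.
First-order condition: 102 − 4x_i − Σ_{j≠i} x_j = 0.
In a symmetric equilibrium every mine chooses the same x, so Σ_{j≠i} x_j = 4x. The condition becomes 102 − 8x = 0, giving x = 102/8 = 12.75.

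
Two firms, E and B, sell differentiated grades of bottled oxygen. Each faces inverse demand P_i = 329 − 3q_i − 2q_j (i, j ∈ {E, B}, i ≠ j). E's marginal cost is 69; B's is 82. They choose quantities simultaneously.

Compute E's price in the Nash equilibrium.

Firm E's profit: π = q_E(329 − 3q_E − 2q_B) − 69q_E.
∂π/∂q_E = 260 − 6q_E − 2q_B = 0 ⇒ q_E = 130/3 − (1/3)q_B.
Similarly q_B = 247/6 − (1/3)q_E.
Solving the two reaction functions simultaneously: (1 − (−1/3)(−1/3))q_E = 130/3 − (1/3)·(247/6), so (8/9)q_E = 533/18 and q_E = 33.3125.
Then q_B = 247/6 − (1/3)·33.3125 = 30.0625.
P_E = 329 − 3·33.3125 − 2·30.0625 = 168.9375.

168.9375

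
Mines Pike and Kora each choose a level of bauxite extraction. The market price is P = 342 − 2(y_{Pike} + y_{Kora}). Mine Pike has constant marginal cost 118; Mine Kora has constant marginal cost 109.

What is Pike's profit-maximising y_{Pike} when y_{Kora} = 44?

34

Mine Pike's profit: π = y_{Pike}(342 − 2(y_{Pike} + y_{Kora})) − 118y_{Pike}.
∂π/∂y_{Pike} = 224 − 4y_{Pike} − 2y_{Kora} = 0, so y_{Pike} = 56 − 0.5y_{Kora}.
At y_{Kora} = 44: y_{Pike} = 56 − 0.5·44 = 34.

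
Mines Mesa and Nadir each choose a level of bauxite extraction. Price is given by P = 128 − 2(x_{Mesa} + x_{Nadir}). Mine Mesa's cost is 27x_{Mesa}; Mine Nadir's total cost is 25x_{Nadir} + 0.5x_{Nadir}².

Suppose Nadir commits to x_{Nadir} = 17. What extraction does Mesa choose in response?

16.75

Mine Mesa's profit: π = x_{Mesa}(128 − 2(x_{Mesa} + x_{Nadir})) − 27x_{Mesa}.
∂π/∂x_{Mesa} = 101 − 4x_{Mesa} − 2x_{Nadir} = 0, so x_{Mesa} = 25.25 − 0.5x_{Nadir}.
At x_{Nadir} = 17: x_{Mesa} = 25.25 − 0.5·17 = 16.75.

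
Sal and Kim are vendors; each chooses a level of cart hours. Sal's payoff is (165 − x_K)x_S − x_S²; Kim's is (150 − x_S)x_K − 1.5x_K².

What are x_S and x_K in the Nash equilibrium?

Expanding Sal's payoff: 165x_S − x_Kx_S − x_S².
∂π/∂x_S = 165 − x_K − 2x_S = 0, so x_S = 82.5 − 0.5x_K.
Likewise for Kim: x_K = 50 − (1/3)x_S.
Substituting the second reaction function into the first: x_S = 82.5 − 0.5(50 − (1/3)x_S), which gives (5/6)x_S = 57.5 ⇒ x_S = 69.
Then x_K = 50 − (1/3)·69 = 27.

69, 27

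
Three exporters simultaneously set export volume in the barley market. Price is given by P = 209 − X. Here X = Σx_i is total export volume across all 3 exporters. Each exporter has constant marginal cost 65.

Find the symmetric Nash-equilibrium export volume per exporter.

A representative exporter's profit is π_i = x_i(209 − X) − 65x_i, with X = x_i + Σ_{j≠i} x_j.
First-order condition: 144 − 2x_i − Σ_{j≠i} x_j = 0.
With identical exporters, set every x_j = x: then 144 − 2x − 2x = 0, i.e. x = 144/4 = 36.

36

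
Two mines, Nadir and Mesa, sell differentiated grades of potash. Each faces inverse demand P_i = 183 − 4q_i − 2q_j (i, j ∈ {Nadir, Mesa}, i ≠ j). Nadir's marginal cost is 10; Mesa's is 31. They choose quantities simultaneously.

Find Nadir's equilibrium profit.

Mine Nadir's profit: π = q_{Nadir}(183 − 4q_{Nadir} − 2q_{Mesa}) − 10q_{Nadir}.
∂π/∂q_{Nadir} = 173 − 8q_{Nadir} − 2q_{Mesa} = 0 ⇒ q_{Nadir} = 21.625 − 0.25q_{Mesa}.
Similarly q_{Mesa} = 19 − 0.25q_{Nadir}.
Substituting the second reaction function into the first: q_{Nadir} = 21.625 − 0.25(19 − 0.25q_{Nadir}), which gives 0.9375q_{Nadir} = 16.875 ⇒ q_{Nadir} = 18.
Then q_{Mesa} = 19 − 0.25·18 = 14.5.
P_{Nadir} = 183 − 4·18 − 2·14.5 = 82.
Profit = (82 − 10)·18 = 1296.

1296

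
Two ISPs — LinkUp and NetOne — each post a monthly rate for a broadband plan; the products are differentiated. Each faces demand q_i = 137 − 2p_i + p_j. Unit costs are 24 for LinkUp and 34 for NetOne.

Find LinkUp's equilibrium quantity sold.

78

LinkUp's profit: π = (p_{LinkUp} − 24)(137 − 2p_{LinkUp} + p_{NetOne}).
∂π/∂p_{LinkUp} = 185 − 4p_{LinkUp} + p_{NetOne} = 0 ⇒ p_{LinkUp} = 46.25 + 0.25p_{NetOne}.
Similarly p_{NetOne} = 51.25 + 0.25p_{LinkUp}.
Solving the two reaction functions simultaneously: (1 − (0.25)(0.25))p_{LinkUp} = 46.25 + 0.25·51.25, so 0.9375p_{LinkUp} = 59.0625 and p_{LinkUp} = 63.
Then p_{NetOne} = 51.25 + 0.25·63 = 67.
q_{LinkUp} = 137 − 2·63 + 67 = 78.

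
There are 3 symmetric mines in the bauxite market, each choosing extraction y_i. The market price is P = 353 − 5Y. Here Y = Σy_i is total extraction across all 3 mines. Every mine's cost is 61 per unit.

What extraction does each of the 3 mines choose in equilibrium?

A representative mine's profit is π_i = y_i(353 − 5Y) − 61y_i, with Y = y_i + Σ_{j≠i} y_j.
First-order condition: 292 − 10y_i − 5Σ_{j≠i} y_j = 0.
With identical mines, set every y_j = y: then 292 − 10y − 10y = 0, i.e. y = 292/20 = 14.6.

14.6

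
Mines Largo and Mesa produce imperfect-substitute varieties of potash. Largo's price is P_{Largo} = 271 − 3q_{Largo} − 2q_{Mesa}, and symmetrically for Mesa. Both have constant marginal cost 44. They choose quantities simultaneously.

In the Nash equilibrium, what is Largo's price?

Mine Largo's profit: π = q_{Largo}(271 − 3q_{Largo} − 2q_{Mesa}) − 44q_{Largo}.
∂π/∂q_{Largo} = 227 − 6q_{Largo} − 2q_{Mesa} = 0 ⇒ q_{Largo} = 227/6 − (1/3)q_{Mesa}.
By symmetry q_{Mesa} = q_{Largo}; substituting into the reaction function, (4/3)q_{Largo} = 227/6 and q_{Largo} = 28.375.
P_{Largo} = 271 − 3·28.375 − 2·28.375 = 129.125.

129.125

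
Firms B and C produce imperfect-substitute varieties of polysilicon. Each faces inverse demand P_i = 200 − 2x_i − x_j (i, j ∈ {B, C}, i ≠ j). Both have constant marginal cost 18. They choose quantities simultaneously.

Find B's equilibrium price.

90.8

Firm B's profit: π = x_B(200 − 2x_B − x_C) − 18x_B.
∂π/∂x_B = 182 − 4x_B − x_C = 0 ⇒ x_B = 45.5 − 0.25x_C.
The game is symmetric, so in equilibrium x_C = x_B: the reaction function gives 1.25x_B = 45.5, hence x_B = 36.4.
P_B = 200 − 2·36.4 − 36.4 = 90.8.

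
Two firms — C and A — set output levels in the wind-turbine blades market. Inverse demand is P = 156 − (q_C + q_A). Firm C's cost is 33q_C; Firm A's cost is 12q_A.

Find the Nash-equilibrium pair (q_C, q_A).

Firm C's profit: π = q_C(156 − (q_C + q_A)) − 33q_C.
∂π/∂q_C = 123 − 2q_C − q_A = 0, so q_C = 61.5 − 0.5q_A.
By the same steps for A: q_A = 72 − 0.5q_C.
Plugging q_A into C's best response: q_C = 61.5 − 0.5(72 − 0.5q_C) ⇒ 0.75q_C = 25.5, so q_C = 34.
Then q_A = 72 − 0.5·34 = 55.

34, 55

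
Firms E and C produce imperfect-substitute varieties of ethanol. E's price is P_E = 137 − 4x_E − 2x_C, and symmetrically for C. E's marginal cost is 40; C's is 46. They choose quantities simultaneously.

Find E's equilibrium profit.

392.04

Firm E's profit: π = x_E(137 − 4x_E − 2x_C) − 40x_E.
∂π/∂x_E = 97 − 8x_E − 2x_C = 0 ⇒ x_E = 12.125 − 0.25x_C.
Similarly x_C = 11.375 − 0.25x_E.
Plugging x_C into E's best response: x_E = 12.125 − 0.25(11.375 − 0.25x_E) ⇒ 0.9375x_E = 297/32, so x_E = 9.9.
Then x_C = 11.375 − 0.25·9.9 = 8.9.
P_E = 137 − 4·9.9 − 2·8.9 = 79.6.
Profit = (79.6 − 40)·9.9 = 392.04.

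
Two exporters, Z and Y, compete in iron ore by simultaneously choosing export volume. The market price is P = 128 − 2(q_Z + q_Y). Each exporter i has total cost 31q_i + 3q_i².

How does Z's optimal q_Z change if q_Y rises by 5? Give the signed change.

Exporter Z's profit: π = q_Z(128 − 2(q_Z + q_Y)) − 31q_Z − 3q_Z².
∂π/∂q_Z = 97 − 10q_Z − 2q_Y = 0, so q_Z = 9.7 − 0.2q_Y.
The reaction-function slope is −0.2, so a 5-unit rise in q_Y moves q_Z by −0.2 × 5 = −1. Z's best response falls — the actions are strategic substitutes.

-1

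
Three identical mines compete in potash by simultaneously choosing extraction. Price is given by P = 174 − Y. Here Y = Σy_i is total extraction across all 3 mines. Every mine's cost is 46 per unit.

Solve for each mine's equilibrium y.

32

A representative mine's profit is π_i = y_i(174 − Y) − 46y_i, with Y = y_i + Σ_{j≠i} y_j.
First-order condition: 128 − 2y_i − Σ_{j≠i} y_j = 0.
With identical mines, set every y_j = y: then 128 − 2y − 2y = 0, i.e. y = 128/4 = 32.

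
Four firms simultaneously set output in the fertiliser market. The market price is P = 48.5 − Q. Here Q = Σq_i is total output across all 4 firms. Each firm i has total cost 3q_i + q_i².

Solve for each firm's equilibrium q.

6.5

A representative firm's profit is π_i = q_i(48.5 − Q) − 3q_i − q_i², with Q = q_i + Σ_{j≠i} q_j.
First-order condition: 45.5 − 4q_i − Σ_{j≠i} q_j = 0.
Imposing symmetry (q_j = q for all j) turns Σ_{j≠i} q_j into 3q, so 45.5 = 7q and q = 6.5.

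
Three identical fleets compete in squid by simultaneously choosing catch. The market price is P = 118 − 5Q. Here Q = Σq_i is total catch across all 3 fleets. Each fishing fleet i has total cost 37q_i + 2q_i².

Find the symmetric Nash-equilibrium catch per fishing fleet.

3.375

A representative fishing fleet's profit is π_i = q_i(118 − 5Q) − 37q_i − 2q_i², with Q = q_i + Σ_{j≠i} q_j.
First-order condition: 81 − 14q_i − 5Σ_{j≠i} q_j = 0.
In a symmetric equilibrium every fishing fleet chooses the same q, so Σ_{j≠i} q_j = 2q. The condition becomes 81 − 24q = 0, giving q = 81/24 = 3.375.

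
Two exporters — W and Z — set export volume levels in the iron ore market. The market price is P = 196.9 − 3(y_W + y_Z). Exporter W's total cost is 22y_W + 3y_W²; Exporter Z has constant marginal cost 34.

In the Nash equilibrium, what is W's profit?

475.26

Exporter W's profit: π = y_W(196.9 − 3(y_W + y_Z)) − 22y_W − 3y_W².
∂π/∂y_W = 174.9 − 12y_W − 3y_Z = 0, so y_W = 14.575 − 0.25y_Z.
For Z: ∂π/∂y_Z = 162.9 − 6y_Z − 3y_W = 0 ⇒ y_Z = 27.15 − 0.5y_W.
Substituting the second reaction function into the first: y_W = 14.575 − 0.25(27.15 − 0.5y_W), which gives 0.875y_W = 7.7875 ⇒ y_W = 8.9.
Then y_Z = 27.15 − 0.5·8.9 = 22.7.
Price P = 196.9 − 3·31.6 = 102.1.
W's profit: (102.1 − 22)·8.9 − 3(8.9)² = 475.26.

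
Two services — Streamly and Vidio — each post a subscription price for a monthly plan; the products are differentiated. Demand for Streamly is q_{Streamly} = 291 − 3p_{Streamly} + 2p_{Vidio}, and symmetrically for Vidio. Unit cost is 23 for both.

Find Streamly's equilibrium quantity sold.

201

Streamly's profit: π = (p_{Streamly} − 23)(291 − 3p_{Streamly} + 2p_{Vidio}).
∂π/∂p_{Streamly} = 360 − 6p_{Streamly} + 2p_{Vidio} = 0 ⇒ p_{Streamly} = 60 + (1/3)p_{Vidio}.
The game is symmetric, so in equilibrium p_{Vidio} = p_{Streamly}: the reaction function gives (2/3)p_{Streamly} = 60, hence p_{Streamly} = 90.
q_{Streamly} = 291 − 3·90 + 2·90 = 201.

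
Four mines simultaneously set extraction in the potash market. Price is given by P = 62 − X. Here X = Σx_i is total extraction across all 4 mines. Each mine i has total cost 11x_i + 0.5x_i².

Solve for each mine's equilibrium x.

A representative mine's profit is π_i = x_i(62 − X) − 11x_i − 0.5x_i², with X = x_i + Σ_{j≠i} x_j.
First-order condition: 51 − 3x_i − Σ_{j≠i} x_j = 0.
In a symmetric equilibrium every mine chooses the same x, so Σ_{j≠i} x_j = 3x. The condition becomes 51 − 6x = 0, giving x = 51/6 = 8.5.

8.5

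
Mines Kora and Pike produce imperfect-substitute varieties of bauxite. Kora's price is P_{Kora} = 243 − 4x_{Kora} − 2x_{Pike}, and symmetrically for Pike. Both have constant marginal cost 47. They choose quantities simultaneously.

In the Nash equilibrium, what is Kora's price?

125.4

Mine Kora's profit: π = x_{Kora}(243 − 4x_{Kora} − 2x_{Pike}) − 47x_{Kora}.
∂π/∂x_{Kora} = 196 − 8x_{Kora} − 2x_{Pike} = 0 ⇒ x_{Kora} = 24.5 − 0.25x_{Pike}.
Setting x_{Kora} = x_{Pike} in the reaction function: x_{Kora} = 24.5 − 0.25x_{Kora}, so x_{Kora} = 24.5 / 1.25 = 19.6.
P_{Kora} = 243 − 4·19.6 − 2·19.6 = 125.4.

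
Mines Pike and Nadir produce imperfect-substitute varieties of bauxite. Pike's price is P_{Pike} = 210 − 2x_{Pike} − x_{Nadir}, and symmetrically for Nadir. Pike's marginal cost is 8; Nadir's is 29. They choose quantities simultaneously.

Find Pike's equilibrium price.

91.6

Mine Pike's profit: π = x_{Pike}(210 − 2x_{Pike} − x_{Nadir}) − 8x_{Pike}.
∂π/∂x_{Pike} = 202 − 4x_{Pike} − x_{Nadir} = 0 ⇒ x_{Pike} = 50.5 − 0.25x_{Nadir}.
Similarly x_{Nadir} = 45.25 − 0.25x_{Pike}.
Substituting the second reaction function into the first: x_{Pike} = 50.5 − 0.25(45.25 − 0.25x_{Pike}), which gives 0.9375x_{Pike} = 39.1875 ⇒ x_{Pike} = 41.8.
Then x_{Nadir} = 45.25 − 0.25·41.8 = 34.8.
P_{Pike} = 210 − 2·41.8 − 34.8 = 91.6.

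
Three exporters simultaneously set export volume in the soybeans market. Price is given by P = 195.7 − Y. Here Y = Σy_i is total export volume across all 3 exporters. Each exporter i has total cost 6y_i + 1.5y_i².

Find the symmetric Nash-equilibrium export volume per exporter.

27.1

A representative exporter's profit is π_i = y_i(195.7 − Y) − 6y_i − 1.5y_i², with Y = y_i + Σ_{j≠i} y_j.
First-order condition: 189.7 − 5y_i − Σ_{j≠i} y_j = 0.
With identical exporters, set every y_j = y: then 189.7 − 5y − 2y = 0, i.e. y = 189.7/7 = 27.1.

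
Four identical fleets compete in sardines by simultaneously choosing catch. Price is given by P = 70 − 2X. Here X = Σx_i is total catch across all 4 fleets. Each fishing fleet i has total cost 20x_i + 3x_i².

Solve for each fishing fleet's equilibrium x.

3.125

A representative fishing fleet's profit is π_i = x_i(70 − 2X) − 20x_i − 3x_i², with X = x_i + Σ_{j≠i} x_j.
First-order condition: 50 − 10x_i − 2Σ_{j≠i} x_j = 0.
In a symmetric equilibrium every fishing fleet chooses the same x, so Σ_{j≠i} x_j = 3x. The condition becomes 50 − 16x = 0, giving x = 50/16 = 3.125.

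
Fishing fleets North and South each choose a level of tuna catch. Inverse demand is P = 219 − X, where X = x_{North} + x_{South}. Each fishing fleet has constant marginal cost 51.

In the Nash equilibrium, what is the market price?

Fishing fleet North's profit: π = x_{North}(219 − (x_{North} + x_{South})) − 51x_{North}.
∂π/∂x_{North} = 168 − 2x_{North} − x_{South} = 0, so x_{North} = 84 − 0.5x_{South}.
Setting x_{North} = x_{South} in the reaction function: x_{North} = 84 − 0.5x_{North}, so x_{North} = 84 / 1.5 = 56.
Equilibrium price: P = 219 − 112 = 107.

107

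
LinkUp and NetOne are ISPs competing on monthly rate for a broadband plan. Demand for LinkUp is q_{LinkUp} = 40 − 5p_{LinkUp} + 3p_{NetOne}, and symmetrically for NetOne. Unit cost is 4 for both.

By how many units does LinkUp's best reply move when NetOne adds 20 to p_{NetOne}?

LinkUp's profit: π = (p_{LinkUp} − 4)(40 − 5p_{LinkUp} + 3p_{NetOne}).
∂π/∂p_{LinkUp} = 60 − 10p_{LinkUp} + 3p_{NetOne} = 0 ⇒ p_{LinkUp} = 6 + 0.3p_{NetOne}.
The reaction-function slope is 0.3, so a 20-unit rise in p_{NetOne} moves p_{LinkUp} by 0.3 × 20 = 6. LinkUp's best response rises — the actions are strategic complements.

6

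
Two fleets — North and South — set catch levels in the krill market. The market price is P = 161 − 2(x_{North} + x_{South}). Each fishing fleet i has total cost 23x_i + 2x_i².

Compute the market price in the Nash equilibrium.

Fishing fleet North's profit: π = x_{North}(161 − 2(x_{North} + x_{South})) − 23x_{North} − 2x_{North}².
∂π/∂x_{North} = 138 − 8x_{North} − 2x_{South} = 0, so x_{North} = 17.25 − 0.25x_{South}.
Setting x_{North} = x_{South} in the reaction function: x_{North} = 17.25 − 0.25x_{North}, so x_{North} = 17.25 / 1.25 = 13.8.
Equilibrium price: P = 161 − 2·27.6 = 105.8.

105.8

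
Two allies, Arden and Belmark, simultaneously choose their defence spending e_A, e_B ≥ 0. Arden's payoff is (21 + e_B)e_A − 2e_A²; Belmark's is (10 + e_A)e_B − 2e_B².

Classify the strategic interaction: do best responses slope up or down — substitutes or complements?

strategic complements

Expanding Arden's payoff: 21e_A + e_Be_A − 2e_A².
∂π/∂e_A = 21 + e_B − 4e_A = 0, so e_A = 5.25 + 0.25e_B.
The best-response slope de_A/de_B = 0.25 > 0: the reaction function is upward-sloping, so the choices are strategic complements.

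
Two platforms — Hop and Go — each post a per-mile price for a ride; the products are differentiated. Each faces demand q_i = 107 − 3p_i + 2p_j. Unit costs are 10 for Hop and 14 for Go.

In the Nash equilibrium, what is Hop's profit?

1875

Hop's profit: π = (p_{Hop} − 10)(107 − 3p_{Hop} + 2p_{Go}).
∂π/∂p_{Hop} = 137 − 6p_{Hop} + 2p_{Go} = 0 ⇒ p_{Hop} = 137/6 + (1/3)p_{Go}.
Similarly p_{Go} = 149/6 + (1/3)p_{Hop}.
Solving the two reaction functions simultaneously: (1 − (1/3)(1/3))p_{Hop} = 137/6 + (1/3)·(149/6), so (8/9)p_{Hop} = 280/9 and p_{Hop} = 35.
Then p_{Go} = 149/6 + (1/3)·35 = 36.5.
q_{Hop} = 107 − 3·35 + 2·36.5 = 75.
Profit = (35 − 10)·75 = 1875.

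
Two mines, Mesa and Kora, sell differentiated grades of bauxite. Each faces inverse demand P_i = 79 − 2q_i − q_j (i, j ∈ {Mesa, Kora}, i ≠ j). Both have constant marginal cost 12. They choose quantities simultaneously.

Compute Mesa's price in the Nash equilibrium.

38.8

Mine Mesa's profit: π = q_{Mesa}(79 − 2q_{Mesa} − q_{Kora}) − 12q_{Mesa}.
∂π/∂q_{Mesa} = 67 − 4q_{Mesa} − q_{Kora} = 0 ⇒ q_{Mesa} = 16.75 − 0.25q_{Kora}.
Setting q_{Mesa} = q_{Kora} in the reaction function: q_{Mesa} = 16.75 − 0.25q_{Mesa}, so q_{Mesa} = 16.75 / 1.25 = 13.4.
P_{Mesa} = 79 − 2·13.4 − 13.4 = 38.8.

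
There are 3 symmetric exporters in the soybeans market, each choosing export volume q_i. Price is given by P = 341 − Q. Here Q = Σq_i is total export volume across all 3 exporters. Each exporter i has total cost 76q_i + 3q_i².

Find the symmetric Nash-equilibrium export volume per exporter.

26.5

A representative exporter's profit is π_i = q_i(341 − Q) − 76q_i − 3q_i², with Q = q_i + Σ_{j≠i} q_j.
First-order condition: 265 − 8q_i − Σ_{j≠i} q_j = 0.
With identical exporters, set every q_j = q: then 265 − 8q − 2q = 0, i.e. q = 265/10 = 26.5.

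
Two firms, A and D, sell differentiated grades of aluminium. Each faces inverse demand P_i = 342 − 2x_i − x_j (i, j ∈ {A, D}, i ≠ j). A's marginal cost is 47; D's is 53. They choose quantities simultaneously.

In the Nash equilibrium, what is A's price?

Firm A's profit: π = x_A(342 − 2x_A − x_D) − 47x_A.
∂π/∂x_A = 295 − 4x_A − x_D = 0 ⇒ x_A = 73.75 − 0.25x_D.
Similarly x_D = 72.25 − 0.25x_A.
Solving the two reaction functions simultaneously: (1 − (−0.25)(−0.25))x_A = 73.75 − 0.25·72.25, so 0.9375x_A = 55.6875 and x_A = 59.4.
Then x_D = 72.25 − 0.25·59.4 = 57.4.
P_A = 342 − 2·59.4 − 57.4 = 165.8.

165.8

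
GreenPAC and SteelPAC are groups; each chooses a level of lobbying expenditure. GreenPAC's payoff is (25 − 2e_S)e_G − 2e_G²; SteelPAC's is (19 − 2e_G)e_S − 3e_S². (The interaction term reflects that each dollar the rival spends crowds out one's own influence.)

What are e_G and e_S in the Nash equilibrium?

5.6, 1.3

Expanding GreenPAC's payoff: 25e_G − 2e_Se_G − 2e_G².
∂π/∂e_G = 25 − 2e_S − 4e_G = 0, so e_G = 6.25 − 0.5e_S.
Likewise for SteelPAC: e_S = 19/6 − (1/3)e_G.
Substituting the second reaction function into the first: e_G = 6.25 − 0.5(19/6 − (1/3)e_G), which gives (5/6)e_G = 14/3 ⇒ e_G = 5.6.
Then e_S = 19/6 − (1/3)·5.6 = 1.3.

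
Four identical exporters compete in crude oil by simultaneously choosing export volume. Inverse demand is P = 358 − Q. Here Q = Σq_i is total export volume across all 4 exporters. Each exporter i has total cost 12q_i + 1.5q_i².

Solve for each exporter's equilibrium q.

43.25

A representative exporter's profit is π_i = q_i(358 − Q) − 12q_i − 1.5q_i², with Q = q_i + Σ_{j≠i} q_j.
First-order condition: 346 − 5q_i − Σ_{j≠i} q_j = 0.
In a symmetric equilibrium every exporter chooses the same q, so Σ_{j≠i} q_j = 3q. The condition becomes 346 − 8q = 0, giving q = 346/8 = 43.25.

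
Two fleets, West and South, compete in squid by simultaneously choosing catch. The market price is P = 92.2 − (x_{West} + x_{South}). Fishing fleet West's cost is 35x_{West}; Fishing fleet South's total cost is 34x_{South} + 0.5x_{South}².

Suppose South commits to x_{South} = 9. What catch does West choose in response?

Fishing fleet West's profit: π = x_{West}(92.2 − (x_{West} + x_{South})) − 35x_{West}.
∂π/∂x_{West} = 57.2 − 2x_{West} − x_{South} = 0, so x_{West} = 28.6 − 0.5x_{South}.
At x_{South} = 9: x_{West} = 28.6 − 0.5·9 = 24.1.

24.1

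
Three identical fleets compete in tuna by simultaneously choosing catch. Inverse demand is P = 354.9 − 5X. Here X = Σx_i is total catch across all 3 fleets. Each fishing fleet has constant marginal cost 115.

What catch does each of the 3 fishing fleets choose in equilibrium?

11.995

A representative fishing fleet's profit is π_i = x_i(354.9 − 5X) − 115x_i, with X = x_i + Σ_{j≠i} x_j.
First-order condition: 239.9 − 10x_i − 5Σ_{j≠i} x_j = 0.
With identical fishing fleets, set every x_j = x: then 239.9 − 10x − 10x = 0, i.e. x = 239.9/20 = 11.995.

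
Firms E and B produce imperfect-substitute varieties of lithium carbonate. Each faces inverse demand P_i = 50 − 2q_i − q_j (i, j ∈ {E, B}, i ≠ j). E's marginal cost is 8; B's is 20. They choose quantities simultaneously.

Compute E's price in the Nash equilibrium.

26.4

Firm E's profit: π = q_E(50 − 2q_E − q_B) − 8q_E.
∂π/∂q_E = 42 − 4q_E − q_B = 0 ⇒ q_E = 10.5 − 0.25q_B.
Similarly q_B = 7.5 − 0.25q_E.
Substituting the second reaction function into the first: q_E = 10.5 − 0.25(7.5 − 0.25q_E), which gives 0.9375q_E = 8.625 ⇒ q_E = 9.2.
Then q_B = 7.5 − 0.25·9.2 = 5.2.
P_E = 50 − 2·9.2 − 5.2 = 26.4.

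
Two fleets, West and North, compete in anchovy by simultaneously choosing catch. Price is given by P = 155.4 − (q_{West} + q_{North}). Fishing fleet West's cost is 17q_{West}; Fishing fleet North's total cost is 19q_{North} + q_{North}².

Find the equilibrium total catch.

Fishing fleet West's profit: π = q_{West}(155.4 − (q_{West} + q_{North})) − 17q_{West}.
∂π/∂q_{West} = 138.4 − 2q_{West} − q_{North} = 0, so q_{West} = 69.2 − 0.5q_{North}.
For North: ∂π/∂q_{North} = 136.4 − 4q_{North} − q_{West} = 0 ⇒ q_{North} = 34.1 − 0.25q_{West}.
Substituting the second reaction function into the first: q_{West} = 69.2 − 0.5(34.1 − 0.25q_{West}), which gives 0.875q_{West} = 52.15 ⇒ q_{West} = 59.6.
Then q_{North} = 34.1 − 0.25·59.6 = 19.2.
Total catch: 59.6 + 19.2 = 78.8.

78.8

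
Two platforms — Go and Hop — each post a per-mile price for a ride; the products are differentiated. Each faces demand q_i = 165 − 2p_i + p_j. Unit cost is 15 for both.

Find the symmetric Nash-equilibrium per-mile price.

Go's profit: π = (p_{Go} − 15)(165 − 2p_{Go} + p_{Hop}).
∂π/∂p_{Go} = 195 − 4p_{Go} + p_{Hop} = 0 ⇒ p_{Go} = 48.75 + 0.25p_{Hop}.
By symmetry p_{Hop} = p_{Go}; substituting into the reaction function, 0.75p_{Go} = 48.75 and p_{Go} = 65.

65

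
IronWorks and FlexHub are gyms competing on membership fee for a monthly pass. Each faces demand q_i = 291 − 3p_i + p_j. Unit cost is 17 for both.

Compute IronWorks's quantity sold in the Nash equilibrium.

154.2

IronWorks's profit: π = (p_{IronWorks} − 17)(291 − 3p_{IronWorks} + p_{FlexHub}).
∂π/∂p_{IronWorks} = 342 − 6p_{IronWorks} + p_{FlexHub} = 0 ⇒ p_{IronWorks} = 57 + (1/6)p_{FlexHub}.
Setting p_{IronWorks} = p_{FlexHub} in the reaction function: p_{IronWorks} = 57 + (1/6)p_{IronWorks}, so p_{IronWorks} = 57 / (5/6) = 68.4.
q_{IronWorks} = 291 − 3·68.4 + 68.4 = 154.2.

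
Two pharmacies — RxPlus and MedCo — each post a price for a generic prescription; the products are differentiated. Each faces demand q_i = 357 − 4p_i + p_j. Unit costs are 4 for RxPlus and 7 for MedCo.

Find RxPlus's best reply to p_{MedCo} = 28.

RxPlus's profit: π = (p_{RxPlus} − 4)(357 − 4p_{RxPlus} + p_{MedCo}).
∂π/∂p_{RxPlus} = 373 − 8p_{RxPlus} + p_{MedCo} = 0 ⇒ p_{RxPlus} = 46.625 + 0.125p_{MedCo}.
At p_{MedCo} = 28: p_{RxPlus} = 46.625 + 0.125·28 = 50.125.

50.125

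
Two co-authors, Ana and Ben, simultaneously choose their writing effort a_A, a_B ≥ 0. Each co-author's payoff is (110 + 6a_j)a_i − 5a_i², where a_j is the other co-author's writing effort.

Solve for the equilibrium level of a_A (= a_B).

Ana's payoff is (110 + 6a_B)a_A − 5a_A².
∂π/∂a_A = 110 + 6a_B − 10a_A = 0, so a_A = 11 + 0.6a_B.
The game is symmetric, so in equilibrium a_B = a_A: the reaction function gives 0.4a_A = 11, hence a_A = 27.5.

27.5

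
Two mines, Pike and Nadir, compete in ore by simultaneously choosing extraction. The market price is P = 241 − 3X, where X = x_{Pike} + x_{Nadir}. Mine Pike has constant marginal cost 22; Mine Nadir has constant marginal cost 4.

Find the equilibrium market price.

Mine Pike's profit: π = x_{Pike}(241 − 3(x_{Pike} + x_{Nadir})) − 22x_{Pike}.
∂π/∂x_{Pike} = 219 − 6x_{Pike} − 3x_{Nadir} = 0, so x_{Pike} = 36.5 − 0.5x_{Nadir}.
By the same steps for Nadir: x_{Nadir} = 39.5 − 0.5x_{Pike}.
Solving the two reaction functions simultaneously: (1 − (−0.5)(−0.5))x_{Pike} = 36.5 − 0.5·39.5, so 0.75x_{Pike} = 16.75 and x_{Pike} = 67/3.
Then x_{Nadir} = 39.5 − 0.5·(67/3) = 85/3.
Equilibrium price: P = 241 − 3·(152/3) = 89.

89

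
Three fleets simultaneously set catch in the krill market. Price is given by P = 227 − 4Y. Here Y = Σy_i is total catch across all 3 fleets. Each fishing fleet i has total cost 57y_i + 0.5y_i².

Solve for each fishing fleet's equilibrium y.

A representative fishing fleet's profit is π_i = y_i(227 − 4Y) − 57y_i − 0.5y_i², with Y = y_i + Σ_{j≠i} y_j.
First-order condition: 170 − 9y_i − 4Σ_{j≠i} y_j = 0.
With identical fishing fleets, set every y_j = y: then 170 − 9y − 8y = 0, i.e. y = 170/17 = 10.

10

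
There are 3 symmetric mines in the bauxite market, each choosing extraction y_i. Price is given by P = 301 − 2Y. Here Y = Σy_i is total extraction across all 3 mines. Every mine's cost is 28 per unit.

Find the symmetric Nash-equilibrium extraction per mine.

A representative mine's profit is π_i = y_i(301 − 2Y) − 28y_i, with Y = y_i + Σ_{j≠i} y_j.
First-order condition: 273 − 4y_i − 2Σ_{j≠i} y_j = 0.
In a symmetric equilibrium every mine chooses the same y, so Σ_{j≠i} y_j = 2y. The condition becomes 273 − 8y = 0, giving y = 273/8 = 34.125.

34.125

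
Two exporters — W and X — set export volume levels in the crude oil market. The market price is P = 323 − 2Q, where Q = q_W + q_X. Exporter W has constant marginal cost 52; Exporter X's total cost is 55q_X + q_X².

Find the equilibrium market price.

Exporter W's profit: π = q_W(323 − 2(q_W + q_X)) − 52q_W.
∂π/∂q_W = 271 − 4q_W − 2q_X = 0, so q_W = 67.75 − 0.5q_X.
For X: ∂π/∂q_X = 268 − 6q_X − 2q_W = 0 ⇒ q_X = 134/3 − (1/3)q_W.
Plugging q_X into W's best response: q_W = 67.75 − 0.5(134/3 − (1/3)q_W) ⇒ (5/6)q_W = 545/12, so q_W = 54.5.
Then q_X = 134/3 − (1/3)·54.5 = 26.5.
Equilibrium price: P = 323 − 2·81 = 161.

161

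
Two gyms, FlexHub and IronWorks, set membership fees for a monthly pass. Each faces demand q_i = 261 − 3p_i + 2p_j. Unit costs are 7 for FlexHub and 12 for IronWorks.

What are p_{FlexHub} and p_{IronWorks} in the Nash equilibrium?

71.4375, 73.3125

FlexHub's profit: π = (p_{FlexHub} − 7)(261 − 3p_{FlexHub} + 2p_{IronWorks}).
∂π/∂p_{FlexHub} = 282 − 6p_{FlexHub} + 2p_{IronWorks} = 0 ⇒ p_{FlexHub} = 47 + (1/3)p_{IronWorks}.
Similarly p_{IronWorks} = 49.5 + (1/3)p_{FlexHub}.
Solving the two reaction functions simultaneously: (1 − (1/3)(1/3))p_{FlexHub} = 47 + (1/3)·49.5, so (8/9)p_{FlexHub} = 63.5 and p_{FlexHub} = 71.4375.
Then p_{IronWorks} = 49.5 + (1/3)·71.4375 = 73.3125.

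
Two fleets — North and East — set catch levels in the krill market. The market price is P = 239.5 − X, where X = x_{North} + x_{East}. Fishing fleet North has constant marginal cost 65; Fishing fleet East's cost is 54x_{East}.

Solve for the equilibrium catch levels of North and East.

54.5, 65.5

Fishing fleet North's profit: π = x_{North}(239.5 − (x_{North} + x_{East})) − 65x_{North}.
∂π/∂x_{North} = 174.5 − 2x_{North} − x_{East} = 0, so x_{North} = 87.25 − 0.5x_{East}.
By the same steps for East: x_{East} = 92.75 − 0.5x_{North}.
Plugging x_{East} into North's best response: x_{North} = 87.25 − 0.5(92.75 − 0.5x_{North}) ⇒ 0.75x_{North} = 40.875, so x_{North} = 54.5.
Then x_{East} = 92.75 − 0.5·54.5 = 65.5.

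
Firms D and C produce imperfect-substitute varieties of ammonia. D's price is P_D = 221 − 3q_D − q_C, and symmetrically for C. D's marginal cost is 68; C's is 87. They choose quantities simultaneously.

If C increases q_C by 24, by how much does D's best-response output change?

-4

Firm D's profit: π = q_D(221 − 3q_D − q_C) − 68q_D.
∂π/∂q_D = 153 − 6q_D − q_C = 0 ⇒ q_D = 25.5 − (1/6)q_C.
The reaction-function slope is −1/6, so a 24-unit rise in q_C moves q_D by −1/6 × 24 = −4. D's best response falls — the actions are strategic substitutes.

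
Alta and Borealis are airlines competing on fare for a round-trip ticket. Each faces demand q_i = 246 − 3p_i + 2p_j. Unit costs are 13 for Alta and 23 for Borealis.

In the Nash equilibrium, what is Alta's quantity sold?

180.375

Alta's profit: π = (p_{Alta} − 13)(246 − 3p_{Alta} + 2p_{Borealis}).
∂π/∂p_{Alta} = 285 − 6p_{Alta} + 2p_{Borealis} = 0 ⇒ p_{Alta} = 47.5 + (1/3)p_{Borealis}.
Similarly p_{Borealis} = 52.5 + (1/3)p_{Alta}.
Solving the two reaction functions simultaneously: (1 − (1/3)(1/3))p_{Alta} = 47.5 + (1/3)·52.5, so (8/9)p_{Alta} = 65 and p_{Alta} = 73.125.
Then p_{Borealis} = 52.5 + (1/3)·73.125 = 76.875.
q_{Alta} = 246 − 3·73.125 + 2·76.875 = 180.375.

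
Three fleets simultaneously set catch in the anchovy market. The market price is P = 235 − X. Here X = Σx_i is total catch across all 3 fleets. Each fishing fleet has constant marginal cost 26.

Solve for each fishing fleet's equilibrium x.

A representative fishing fleet's profit is π_i = x_i(235 − X) − 26x_i, with X = x_i + Σ_{j≠i} x_j.
First-order condition: 209 − 2x_i − Σ_{j≠i} x_j = 0.
In a symmetric equilibrium every fishing fleet chooses the same x, so Σ_{j≠i} x_j = 2x. The condition becomes 209 − 4x = 0, giving x = 209/4 = 52.25.

52.25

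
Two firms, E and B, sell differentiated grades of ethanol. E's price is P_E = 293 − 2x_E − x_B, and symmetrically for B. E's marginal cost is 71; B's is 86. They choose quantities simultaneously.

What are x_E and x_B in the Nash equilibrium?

Firm E's profit: π = x_E(293 − 2x_E − x_B) − 71x_E.
∂π/∂x_E = 222 − 4x_E − x_B = 0 ⇒ x_E = 55.5 − 0.25x_B.
Similarly x_B = 51.75 − 0.25x_E.
Substituting the second reaction function into the first: x_E = 55.5 − 0.25(51.75 − 0.25x_E), which gives 0.9375x_E = 42.5625 ⇒ x_E = 45.4.
Then x_B = 51.75 − 0.25·45.4 = 40.4.

45.4, 40.4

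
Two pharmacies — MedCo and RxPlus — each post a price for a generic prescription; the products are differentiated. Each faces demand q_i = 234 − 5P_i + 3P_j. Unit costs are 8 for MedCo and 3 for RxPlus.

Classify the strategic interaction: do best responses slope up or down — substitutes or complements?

strategic complements

MedCo's profit: π = (P_{MedCo} − 8)(234 − 5P_{MedCo} + 3P_{RxPlus}).
∂π/∂P_{MedCo} = 274 − 10P_{MedCo} + 3P_{RxPlus} = 0 ⇒ P_{MedCo} = 27.4 + 0.3P_{RxPlus}.
The best-response slope dP_{MedCo}/dP_{RxPlus} = 0.3 > 0: the reaction function is upward-sloping, so the choices are strategic complements.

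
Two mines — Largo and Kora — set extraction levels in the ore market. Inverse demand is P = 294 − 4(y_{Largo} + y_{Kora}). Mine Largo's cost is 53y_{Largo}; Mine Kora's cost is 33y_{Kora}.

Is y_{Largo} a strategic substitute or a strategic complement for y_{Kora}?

strategic substitutes

Mine Largo's profit: π = y_{Largo}(294 − 4(y_{Largo} + y_{Kora})) − 53y_{Largo}.
∂π/∂y_{Largo} = 241 − 8y_{Largo} − 4y_{Kora} = 0, so y_{Largo} = 30.125 − 0.5y_{Kora}.
The best-response slope dy_{Largo}/dy_{Kora} = −0.5 < 0: the reaction function is downward-sloping, so the choices are strategic substitutes.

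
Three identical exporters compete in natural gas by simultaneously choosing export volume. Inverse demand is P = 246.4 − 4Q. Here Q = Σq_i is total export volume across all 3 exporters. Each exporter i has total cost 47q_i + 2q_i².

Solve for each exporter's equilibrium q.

9.97

A representative exporter's profit is π_i = q_i(246.4 − 4Q) − 47q_i − 2q_i², with Q = q_i + Σ_{j≠i} q_j.
First-order condition: 199.4 − 12q_i − 4Σ_{j≠i} q_j = 0.
Imposing symmetry (q_j = q for all j) turns Σ_{j≠i} q_j into 2q, so 199.4 = 20q and q = 9.97.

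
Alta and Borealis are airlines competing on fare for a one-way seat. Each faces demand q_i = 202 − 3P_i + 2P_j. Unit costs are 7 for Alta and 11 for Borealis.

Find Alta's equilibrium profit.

7350.75

Alta's profit: π = (P_{Alta} − 7)(202 − 3P_{Alta} + 2P_{Borealis}).
∂π/∂P_{Alta} = 223 − 6P_{Alta} + 2P_{Borealis} = 0 ⇒ P_{Alta} = 223/6 + (1/3)P_{Borealis}.
Similarly P_{Borealis} = 235/6 + (1/3)P_{Alta}.
Solving the two reaction functions simultaneously: (1 − (1/3)(1/3))P_{Alta} = 223/6 + (1/3)·(235/6), so (8/9)P_{Alta} = 452/9 and P_{Alta} = 56.5.
Then P_{Borealis} = 235/6 + (1/3)·56.5 = 58.
q_{Alta} = 202 − 3·56.5 + 2·58 = 148.5.
Profit = (56.5 − 7)·148.5 = 7350.75.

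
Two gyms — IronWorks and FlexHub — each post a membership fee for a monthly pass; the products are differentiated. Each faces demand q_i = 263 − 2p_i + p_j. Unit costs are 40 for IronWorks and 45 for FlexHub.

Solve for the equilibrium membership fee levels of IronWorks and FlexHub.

IronWorks's profit: π = (p_{IronWorks} − 40)(263 − 2p_{IronWorks} + p_{FlexHub}).
∂π/∂p_{IronWorks} = 343 − 4p_{IronWorks} + p_{FlexHub} = 0 ⇒ p_{IronWorks} = 85.75 + 0.25p_{FlexHub}.
Similarly p_{FlexHub} = 88.25 + 0.25p_{IronWorks}.
Solving the two reaction functions simultaneously: (1 − (0.25)(0.25))p_{IronWorks} = 85.75 + 0.25·88.25, so 0.9375p_{IronWorks} = 107.8125 and p_{IronWorks} = 115.
Then p_{FlexHub} = 88.25 + 0.25·115 = 117.

115, 117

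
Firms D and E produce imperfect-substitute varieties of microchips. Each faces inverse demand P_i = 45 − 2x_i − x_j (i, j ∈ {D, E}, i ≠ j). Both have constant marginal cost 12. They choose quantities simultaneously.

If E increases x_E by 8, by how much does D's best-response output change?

Firm D's profit: π = x_D(45 − 2x_D − x_E) − 12x_D.
∂π/∂x_D = 33 − 4x_D − x_E = 0 ⇒ x_D = 8.25 − 0.25x_E.
The reaction-function slope is −0.25, so an 8-unit rise in x_E moves x_D by −0.25 × 8 = −2. D's best response falls — the actions are strategic substitutes.

-2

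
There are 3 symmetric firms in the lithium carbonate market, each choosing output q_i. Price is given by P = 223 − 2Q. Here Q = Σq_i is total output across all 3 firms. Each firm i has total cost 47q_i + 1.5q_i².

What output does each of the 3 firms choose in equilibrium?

16

A representative firm's profit is π_i = q_i(223 − 2Q) − 47q_i − 1.5q_i², with Q = q_i + Σ_{j≠i} q_j.
First-order condition: 176 − 7q_i − 2Σ_{j≠i} q_j = 0.
Imposing symmetry (q_j = q for all j) turns Σ_{j≠i} q_j into 2q, so 176 = 11q and q = 16.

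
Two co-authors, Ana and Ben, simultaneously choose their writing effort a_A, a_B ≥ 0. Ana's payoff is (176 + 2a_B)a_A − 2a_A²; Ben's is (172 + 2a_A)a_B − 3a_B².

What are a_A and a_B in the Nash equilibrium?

70, 52

Expanding Ana's payoff: 176a_A + 2a_Ba_A − 2a_A².
∂π/∂a_A = 176 + 2a_B − 4a_A = 0, so a_A = 44 + 0.5a_B.
Likewise for Ben: a_B = 86/3 + (1/3)a_A.
Plugging a_B into Ana's best response: a_A = 44 + 0.5(86/3 + (1/3)a_A) ⇒ (5/6)a_A = 175/3, so a_A = 70.
Then a_B = 86/3 + (1/3)·70 = 52.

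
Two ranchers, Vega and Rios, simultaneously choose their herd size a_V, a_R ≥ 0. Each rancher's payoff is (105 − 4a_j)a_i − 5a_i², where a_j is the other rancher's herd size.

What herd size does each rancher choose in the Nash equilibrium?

7.5

Vega's payoff is (105 − 4a_R)a_V − 5a_V².
∂π/∂a_V = 105 − 4a_R − 10a_V = 0, so a_V = 10.5 − 0.4a_R.
Setting a_V = a_R in the reaction function: a_V = 10.5 − 0.4a_V, so a_V = 10.5 / 1.4 = 7.5.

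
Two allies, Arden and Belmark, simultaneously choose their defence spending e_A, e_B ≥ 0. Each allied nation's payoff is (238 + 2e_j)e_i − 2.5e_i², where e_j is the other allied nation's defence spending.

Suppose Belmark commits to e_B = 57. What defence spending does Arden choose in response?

70.4

Arden's payoff is (238 + 2e_B)e_A − 2.5e_A².
∂π/∂e_A = 238 + 2e_B − 5e_A = 0, so e_A = 47.6 + 0.4e_B.
At e_B = 57: e_A = 47.6 + 0.4·57 = 70.4.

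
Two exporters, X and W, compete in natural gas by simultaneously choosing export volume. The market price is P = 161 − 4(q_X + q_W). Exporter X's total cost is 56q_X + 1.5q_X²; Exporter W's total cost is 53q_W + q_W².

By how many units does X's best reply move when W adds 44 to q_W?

-16

Exporter X's profit: π = q_X(161 − 4(q_X + q_W)) − 56q_X − 1.5q_X².
∂π/∂q_X = 105 − 11q_X − 4q_W = 0, so q_X = 105/11 − (4/11)q_W.
The reaction-function slope is −4/11, so a 44-unit rise in q_W moves q_X by −4/11 × 44 = −16. X's best response falls — the actions are strategic substitutes.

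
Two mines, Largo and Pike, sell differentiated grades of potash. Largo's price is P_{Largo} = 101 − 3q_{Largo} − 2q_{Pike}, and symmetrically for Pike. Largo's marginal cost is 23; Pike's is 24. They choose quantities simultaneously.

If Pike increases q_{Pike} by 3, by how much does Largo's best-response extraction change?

Mine Largo's profit: π = q_{Largo}(101 − 3q_{Largo} − 2q_{Pike}) − 23q_{Largo}.
∂π/∂q_{Largo} = 78 − 6q_{Largo} − 2q_{Pike} = 0 ⇒ q_{Largo} = 13 − (1/3)q_{Pike}.
The reaction-function slope is −1/3, so a 3-unit rise in q_{Pike} moves q_{Largo} by −1/3 × 3 = −1. Largo's best response falls — the actions are strategic substitutes.

-1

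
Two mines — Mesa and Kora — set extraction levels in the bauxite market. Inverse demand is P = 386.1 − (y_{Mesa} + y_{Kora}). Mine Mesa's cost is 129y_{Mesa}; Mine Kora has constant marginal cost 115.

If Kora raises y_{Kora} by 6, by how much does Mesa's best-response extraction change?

Mine Mesa's profit: π = y_{Mesa}(386.1 − (y_{Mesa} + y_{Kora})) − 129y_{Mesa}.
∂π/∂y_{Mesa} = 257.1 − 2y_{Mesa} − y_{Kora} = 0, so y_{Mesa} = 128.55 − 0.5y_{Kora}.
The reaction-function slope is −0.5, so a 6-unit rise in y_{Kora} moves y_{Mesa} by −0.5 × 6 = −3. Mesa's best response falls — the actions are strategic substitutes.

-3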